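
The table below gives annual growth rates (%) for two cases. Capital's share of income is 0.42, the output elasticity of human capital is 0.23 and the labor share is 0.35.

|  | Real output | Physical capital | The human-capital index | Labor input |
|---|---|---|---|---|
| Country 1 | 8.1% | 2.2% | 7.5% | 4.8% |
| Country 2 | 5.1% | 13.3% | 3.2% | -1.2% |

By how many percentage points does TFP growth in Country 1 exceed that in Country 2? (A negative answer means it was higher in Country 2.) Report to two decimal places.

4.57 percentage points

Labor's share = 1 − 0.42 − 0.23 = 0.35.
Country 1: TFP = 8.1 − 0.924 − 1.725 − 1.68 = 3.771%.
Country 2: TFP = 5.1 − 5.586 − 0.736 + 0.42 = -0.802%.
Difference = 3.771 − (-0.802) = 4.573 pp.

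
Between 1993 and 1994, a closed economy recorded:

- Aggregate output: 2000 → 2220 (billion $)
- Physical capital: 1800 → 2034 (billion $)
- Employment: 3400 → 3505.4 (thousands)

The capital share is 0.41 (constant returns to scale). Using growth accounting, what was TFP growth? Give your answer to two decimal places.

Aggregate output growth = (2220 − 2000) / 2000 = 11%.
Physical capital growth = (2034 − 1800) / 1800 = 13%.
Employment growth = (3505.4 − 3400) / 3400 = 3.1%.
Labor's share = 1 − 0.41 = 0.59.
Physical capital: 0.41 × 13 = 5.33 pp.
Employment: 0.59 × 3.1 = 1.829 pp.
TFP growth = 11 − 7.159 = 3.841%.

3.84%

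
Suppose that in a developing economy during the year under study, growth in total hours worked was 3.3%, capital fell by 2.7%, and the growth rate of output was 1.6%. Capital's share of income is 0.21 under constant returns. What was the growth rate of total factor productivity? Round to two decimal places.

-0.44%

Labor's share = 1 − 0.21 = 0.79.
Capital: 0.21 × (-2.7) = -0.567 pp.
Total hours worked: 0.79 × 3.3 = 2.607 pp.
TFP growth = 1.6 − 2.04 = -0.44%.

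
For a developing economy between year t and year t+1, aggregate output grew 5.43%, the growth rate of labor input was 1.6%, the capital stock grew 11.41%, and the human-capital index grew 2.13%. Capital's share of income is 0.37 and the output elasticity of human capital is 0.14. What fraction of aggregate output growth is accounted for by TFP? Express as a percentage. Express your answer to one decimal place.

TFP accounted for 2.3% of growth.

Labor's share = 1 − 0.37 − 0.14 = 0.49.
The capital stock: 0.37 × 11.41 = 4.2217 pp.
The human-capital index: 0.14 × 2.13 = 0.2982 pp.
Labor input: 0.49 × 1.6 = 0.784 pp.
TFP growth = 5.43 − 5.3039 = 0.1261%.
TFP share of growth = 0.1261 / 5.43 × 100 = 2.322%.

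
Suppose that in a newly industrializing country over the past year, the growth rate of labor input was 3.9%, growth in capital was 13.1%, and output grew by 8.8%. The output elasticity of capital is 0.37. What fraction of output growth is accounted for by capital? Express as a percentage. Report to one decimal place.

Capital accounted for 55.1% of growth.

Capital contributed 0.37 × 13.1 = 4.847 pp.
Share of growth = 4.847 / 8.8 × 100 = 55.08%.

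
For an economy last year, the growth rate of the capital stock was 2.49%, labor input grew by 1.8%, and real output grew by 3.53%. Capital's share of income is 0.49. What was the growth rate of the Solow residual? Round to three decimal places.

1.392%

Labor's share = 1 − 0.49 = 0.51.
The capital stock: 0.49 × 2.49 = 1.2201 pp.
Labor input: 0.51 × 1.8 = 0.918 pp.
TFP growth = 3.53 − 2.1381 = 1.3919%.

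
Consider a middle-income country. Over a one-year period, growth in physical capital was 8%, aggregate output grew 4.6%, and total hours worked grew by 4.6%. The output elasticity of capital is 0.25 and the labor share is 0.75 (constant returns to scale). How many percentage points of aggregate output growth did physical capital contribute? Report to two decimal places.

Contribution = share × growth = 0.25 × 8 = 2 pp.

2.00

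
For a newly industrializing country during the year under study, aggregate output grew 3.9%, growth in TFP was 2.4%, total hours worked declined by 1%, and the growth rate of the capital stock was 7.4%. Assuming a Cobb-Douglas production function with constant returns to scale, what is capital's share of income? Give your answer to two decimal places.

Capital's share of income is 0.30.

gY = gA + α·gK + (1−α)·gL, so gY − gA − gL = α(gK − gL).
3.9 − 2.4 + 1 = α × (7.4 − (-1)).
2.5 = 8.4 α, so α = 0.2976.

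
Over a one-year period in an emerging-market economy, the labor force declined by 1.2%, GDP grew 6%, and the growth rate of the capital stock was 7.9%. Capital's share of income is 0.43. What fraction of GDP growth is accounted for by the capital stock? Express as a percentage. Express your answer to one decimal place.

56.6%

The capital stock contributed 0.43 × 7.9 = 3.397 pp.
Share of growth = 3.397 / 6 × 100 = 56.617%.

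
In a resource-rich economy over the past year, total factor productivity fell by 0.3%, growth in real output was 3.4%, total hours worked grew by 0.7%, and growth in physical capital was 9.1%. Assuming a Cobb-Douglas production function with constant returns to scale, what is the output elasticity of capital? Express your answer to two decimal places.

gY = gA + α·gK + (1−α)·gL, so gY − gA − gL = α(gK − gL).
3.4 + 0.3 − 0.7 = α × (9.1 − 0.7).
3 = 8.4 α, so α = 0.3571.

α = 0.36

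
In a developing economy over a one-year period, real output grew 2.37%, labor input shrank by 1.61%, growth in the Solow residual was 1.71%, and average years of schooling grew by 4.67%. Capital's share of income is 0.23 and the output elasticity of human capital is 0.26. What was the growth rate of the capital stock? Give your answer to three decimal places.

Labor's share = 1 − 0.23 − 0.26 = 0.51.
gY = gA + 0.26×4.67 + 0.51×(-1.61) + 0.23×g.
0.23×g = 2.37 − 1.71 − 0.3931 = 0.2669.
g = 0.2669 / 0.23 = 1.16043%.

1.160%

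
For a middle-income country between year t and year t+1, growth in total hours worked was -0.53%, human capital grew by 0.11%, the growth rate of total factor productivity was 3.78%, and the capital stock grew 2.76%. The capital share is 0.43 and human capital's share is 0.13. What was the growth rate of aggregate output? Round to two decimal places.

4.75%

Labor's share = 1 − 0.43 − 0.13 = 0.44.
The capital stock: 0.43 × 2.76 = 1.1868 pp.
Human capital: 0.13 × 0.11 = 0.0143 pp.
Total hours worked: 0.44 × (-0.53) = -0.2332 pp.
Output growth = 3.78 + 0.9679 = 4.7479%.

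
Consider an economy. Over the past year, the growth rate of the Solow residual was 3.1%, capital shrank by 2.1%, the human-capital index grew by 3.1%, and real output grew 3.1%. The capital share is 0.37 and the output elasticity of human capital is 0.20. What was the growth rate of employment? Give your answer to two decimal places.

Employment grew 0.37%.

Labor's share = 1 − 0.37 − 0.2 = 0.43.
gY = gA + 0.37×(-2.1) + 0.2×3.1 + 0.43×g.
0.43×g = 3.1 − 3.1 + 0.157 = 0.157.
g = 0.157 / 0.43 = 0.3651%.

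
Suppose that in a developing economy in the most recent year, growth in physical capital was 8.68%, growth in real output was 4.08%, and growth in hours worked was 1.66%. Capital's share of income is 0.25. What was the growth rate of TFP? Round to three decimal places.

Labor's share = 1 − 0.25 = 0.75.
Physical capital: 0.25 × 8.68 = 2.17 pp.
Hours worked: 0.75 × 1.66 = 1.245 pp.
TFP growth = 4.08 − 3.415 = 0.665%.

0.665%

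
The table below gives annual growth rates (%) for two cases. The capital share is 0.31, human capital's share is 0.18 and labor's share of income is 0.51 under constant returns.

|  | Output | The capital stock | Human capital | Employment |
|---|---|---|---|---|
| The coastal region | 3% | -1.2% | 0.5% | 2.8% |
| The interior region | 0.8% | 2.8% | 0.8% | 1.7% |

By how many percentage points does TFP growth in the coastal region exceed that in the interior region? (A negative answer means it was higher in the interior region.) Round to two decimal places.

2.93 percentage points

Labor's share = 1 − 0.31 − 0.18 = 0.51.
The coastal region: TFP = 3 + 0.372 − 0.09 − 1.428 = 1.854%.
The interior region: TFP = 0.8 − 0.868 − 0.144 − 0.867 = -1.079%.
Difference = 1.854 − (-1.079) = 2.933 pp.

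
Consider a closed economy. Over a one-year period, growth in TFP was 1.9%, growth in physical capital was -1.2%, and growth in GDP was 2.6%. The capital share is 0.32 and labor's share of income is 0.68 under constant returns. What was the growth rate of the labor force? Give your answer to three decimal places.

Labor's share = 1 − 0.32 = 0.68.
gY = gA + 0.32×(-1.2) + 0.68×g.
0.68×g = 2.6 − 1.9 + 0.384 = 1.084.
g = 1.084 / 0.68 = 1.59412%.

1.594%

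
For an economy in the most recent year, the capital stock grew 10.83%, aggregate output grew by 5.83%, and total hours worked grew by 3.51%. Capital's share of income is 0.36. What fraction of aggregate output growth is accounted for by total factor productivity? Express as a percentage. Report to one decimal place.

Total factor productivity accounted for -5.4% of growth.

Labor's share = 1 − 0.36 = 0.64.
The capital stock: 0.36 × 10.83 = 3.8988 pp.
Total hours worked: 0.64 × 3.51 = 2.2464 pp.
TFP growth = 5.83 − 6.1452 = -0.3152%.
TFP share of growth = -0.3152 / 5.83 × 100 = -5.407%.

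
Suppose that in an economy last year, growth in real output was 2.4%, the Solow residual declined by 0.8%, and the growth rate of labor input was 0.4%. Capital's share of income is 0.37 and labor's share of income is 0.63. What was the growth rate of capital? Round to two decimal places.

Labor's share = 1 − 0.37 = 0.63.
gY = gA + 0.63×0.4 + 0.37×g.
0.37×g = 2.4 + 0.8 − 0.252 = 2.948.
g = 2.948 / 0.37 = 7.9676%.

Capital grew 7.97%.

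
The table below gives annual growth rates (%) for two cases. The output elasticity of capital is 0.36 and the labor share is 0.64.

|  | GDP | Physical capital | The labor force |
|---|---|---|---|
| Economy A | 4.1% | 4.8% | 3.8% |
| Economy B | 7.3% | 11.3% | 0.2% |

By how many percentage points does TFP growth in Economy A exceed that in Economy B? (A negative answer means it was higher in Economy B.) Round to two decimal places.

-3.16 percentage points

Labor's share = 1 − 0.36 = 0.64.
Economy A: TFP = 4.1 − 1.728 − 2.432 = -0.06%.
Economy B: TFP = 7.3 − 4.068 − 0.128 = 3.104%.
Difference = -0.06 − (3.104) = -3.164 pp.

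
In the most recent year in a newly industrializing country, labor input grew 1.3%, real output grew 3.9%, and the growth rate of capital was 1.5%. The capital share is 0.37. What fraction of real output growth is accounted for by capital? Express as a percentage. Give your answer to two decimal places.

Capital accounted for 14.23% of growth.

Capital contributed 0.37 × 1.5 = 0.555 pp.
Share of growth = 0.555 / 3.9 × 100 = 14.2308%.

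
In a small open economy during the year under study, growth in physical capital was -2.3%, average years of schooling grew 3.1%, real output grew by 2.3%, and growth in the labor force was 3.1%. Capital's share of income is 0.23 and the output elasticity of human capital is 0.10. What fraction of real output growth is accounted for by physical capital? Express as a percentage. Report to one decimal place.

Physical capital contributed 0.23 × (-2.3) = -0.529 pp.
Share of growth = -0.529 / 2.3 × 100 = -23%.

-23.0%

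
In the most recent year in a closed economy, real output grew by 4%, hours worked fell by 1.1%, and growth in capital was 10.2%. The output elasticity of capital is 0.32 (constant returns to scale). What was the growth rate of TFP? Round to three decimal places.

1.484%

Labor's share = 1 − 0.32 = 0.68.
Capital: 0.32 × 10.2 = 3.264 pp.
Hours worked: 0.68 × (-1.1) = -0.748 pp.
TFP growth = 4 − 2.516 = 1.484%.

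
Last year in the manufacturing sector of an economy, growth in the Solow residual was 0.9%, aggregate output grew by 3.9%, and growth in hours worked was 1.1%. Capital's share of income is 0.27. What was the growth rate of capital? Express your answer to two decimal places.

8.14%

Labor's share = 1 − 0.27 = 0.73.
gY = gA + 0.73×1.1 + 0.27×g.
0.27×g = 3.9 − 0.9 − 0.803 = 2.197.
g = 2.197 / 0.27 = 8.137%.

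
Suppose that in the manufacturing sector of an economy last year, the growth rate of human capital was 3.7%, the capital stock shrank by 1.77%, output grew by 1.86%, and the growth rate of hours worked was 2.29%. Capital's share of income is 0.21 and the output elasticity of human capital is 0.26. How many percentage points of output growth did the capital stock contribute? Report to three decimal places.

Contribution = share × growth = 0.21 × (-1.77) = -0.3717 pp.

-0.372 pp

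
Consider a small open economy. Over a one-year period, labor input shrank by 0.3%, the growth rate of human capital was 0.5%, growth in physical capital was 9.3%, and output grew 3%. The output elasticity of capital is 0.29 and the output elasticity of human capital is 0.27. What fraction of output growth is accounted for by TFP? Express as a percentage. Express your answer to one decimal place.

10.0%

Labor's share = 1 − 0.29 − 0.27 = 0.44.
Physical capital: 0.29 × 9.3 = 2.697 pp.
Human capital: 0.27 × 0.5 = 0.135 pp.
Labor input: 0.44 × (-0.3) = -0.132 pp.
TFP growth = 3 − 2.7 = 0.3%.
TFP share of growth = 0.3 / 3 × 100 = 10%.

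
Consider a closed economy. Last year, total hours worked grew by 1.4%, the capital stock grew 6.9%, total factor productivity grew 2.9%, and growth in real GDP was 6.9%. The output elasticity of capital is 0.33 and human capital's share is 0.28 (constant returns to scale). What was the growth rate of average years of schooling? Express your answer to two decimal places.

Labor's share = 1 − 0.33 − 0.28 = 0.39.
gY = gA + 0.33×6.9 + 0.39×1.4 + 0.28×g.
0.28×g = 6.9 − 2.9 − 2.823 = 1.177.
g = 1.177 / 0.28 = 4.2036%.

4.20%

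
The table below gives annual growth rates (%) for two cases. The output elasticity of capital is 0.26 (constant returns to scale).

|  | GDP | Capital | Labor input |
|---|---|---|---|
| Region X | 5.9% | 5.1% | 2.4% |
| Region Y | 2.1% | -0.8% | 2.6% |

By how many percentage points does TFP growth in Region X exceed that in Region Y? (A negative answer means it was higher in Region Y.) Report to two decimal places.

2.41 percentage points

Labor's share = 1 − 0.26 = 0.74.
Region X: TFP = 5.9 − 1.326 − 1.776 = 2.798%.
Region Y: TFP = 2.1 + 0.208 − 1.924 = 0.384%.
Difference = 2.798 − (0.384) = 2.414 pp.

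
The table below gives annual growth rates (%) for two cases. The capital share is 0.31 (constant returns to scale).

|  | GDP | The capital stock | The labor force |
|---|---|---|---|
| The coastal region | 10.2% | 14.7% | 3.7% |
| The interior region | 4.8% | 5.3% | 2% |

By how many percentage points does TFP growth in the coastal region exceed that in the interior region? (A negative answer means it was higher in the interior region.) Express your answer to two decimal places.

1.31 percentage points

Labor's share = 1 − 0.31 = 0.69.
The coastal region: TFP = 10.2 − 4.557 − 2.553 = 3.09%.
The interior region: TFP = 4.8 − 1.643 − 1.38 = 1.777%.
Difference = 3.09 − (1.777) = 1.313 pp.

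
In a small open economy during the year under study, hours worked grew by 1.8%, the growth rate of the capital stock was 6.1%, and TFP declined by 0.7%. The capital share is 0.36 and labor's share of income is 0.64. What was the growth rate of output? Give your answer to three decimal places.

Output grew 2.648%.

Labor's share = 1 − 0.36 = 0.64.
The capital stock: 0.36 × 6.1 = 2.196 pp.
Hours worked: 0.64 × 1.8 = 1.152 pp.
Output growth = -0.7 + 3.348 = 2.648%.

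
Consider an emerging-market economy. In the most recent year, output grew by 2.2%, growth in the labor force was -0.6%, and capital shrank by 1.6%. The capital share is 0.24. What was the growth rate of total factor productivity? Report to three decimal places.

Labor's share = 1 − 0.24 = 0.76.
Capital: 0.24 × (-1.6) = -0.384 pp.
The labor force: 0.76 × (-0.6) = -0.456 pp.
TFP growth = 2.2 + 0.84 = 3.04%.

3.040%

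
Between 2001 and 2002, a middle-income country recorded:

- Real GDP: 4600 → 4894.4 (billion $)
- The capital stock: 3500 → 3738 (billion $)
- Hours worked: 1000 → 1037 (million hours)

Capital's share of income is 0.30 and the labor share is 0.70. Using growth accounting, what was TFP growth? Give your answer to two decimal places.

TFP grew 1.77%.

Real GDP growth = (4894.4 − 4600) / 4600 = 6.4%.
The capital stock growth = (3738 − 3500) / 3500 = 6.8%.
Hours worked growth = (1037 − 1000) / 1000 = 3.7%.
Labor's share = 1 − 0.3 = 0.7.
The capital stock: 0.3 × 6.8 = 2.04 pp.
Hours worked: 0.7 × 3.7 = 2.59 pp.
TFP growth = 6.4 − 4.63 = 1.77%.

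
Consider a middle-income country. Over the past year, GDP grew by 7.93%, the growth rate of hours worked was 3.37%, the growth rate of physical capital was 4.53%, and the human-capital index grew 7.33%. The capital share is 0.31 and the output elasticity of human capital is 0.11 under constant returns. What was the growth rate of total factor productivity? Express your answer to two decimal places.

Labor's share = 1 − 0.31 − 0.11 = 0.58.
Physical capital: 0.31 × 4.53 = 1.4043 pp.
The human-capital index: 0.11 × 7.33 = 0.8063 pp.
Hours worked: 0.58 × 3.37 = 1.9546 pp.
TFP growth = 7.93 − 4.1652 = 3.7648%.

3.76%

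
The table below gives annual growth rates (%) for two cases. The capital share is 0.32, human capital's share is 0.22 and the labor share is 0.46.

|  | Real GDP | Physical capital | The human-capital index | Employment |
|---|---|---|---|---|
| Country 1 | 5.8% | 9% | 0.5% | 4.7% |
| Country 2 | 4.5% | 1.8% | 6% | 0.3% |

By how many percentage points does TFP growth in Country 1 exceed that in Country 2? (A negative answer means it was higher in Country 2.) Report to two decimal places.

-1.82 percentage points

Labor's share = 1 − 0.32 − 0.22 = 0.46.
Country 1: TFP = 5.8 − 2.88 − 0.11 − 2.162 = 0.648%.
Country 2: TFP = 4.5 − 0.576 − 1.32 − 0.138 = 2.466%.
Difference = 0.648 − (2.466) = -1.818 pp.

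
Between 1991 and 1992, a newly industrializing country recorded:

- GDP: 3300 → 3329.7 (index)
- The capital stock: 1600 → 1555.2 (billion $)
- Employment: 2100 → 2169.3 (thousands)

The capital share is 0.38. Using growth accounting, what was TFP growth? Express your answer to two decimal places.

-0.08%

GDP growth = (3329.7 − 3300) / 3300 = 0.9%.
The capital stock growth = (1555.2 − 1600) / 1600 = -2.8%.
Employment growth = (2169.3 − 2100) / 2100 = 3.3%.
Labor's share = 1 − 0.38 = 0.62.
The capital stock: 0.38 × (-2.8) = -1.064 pp.
Employment: 0.62 × 3.3 = 2.046 pp.
TFP growth = 0.9 − 0.982 = -0.082%.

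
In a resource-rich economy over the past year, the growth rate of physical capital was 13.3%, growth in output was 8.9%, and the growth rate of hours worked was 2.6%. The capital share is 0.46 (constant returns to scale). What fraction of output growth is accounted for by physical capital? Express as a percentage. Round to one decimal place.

Physical capital contributed 0.46 × 13.3 = 6.118 pp.
Share of growth = 6.118 / 8.9 × 100 = 68.742%.

68.7%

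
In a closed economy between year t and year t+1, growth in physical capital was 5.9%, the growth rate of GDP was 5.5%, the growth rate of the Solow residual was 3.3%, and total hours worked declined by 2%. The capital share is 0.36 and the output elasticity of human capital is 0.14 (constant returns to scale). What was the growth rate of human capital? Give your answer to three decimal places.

Human capital growth was 7.686%.

Labor's share = 1 − 0.36 − 0.14 = 0.5.
gY = gA + 0.36×5.9 + 0.5×(-2) + 0.14×g.
0.14×g = 5.5 − 3.3 − 1.124 = 1.076.
g = 1.076 / 0.14 = 7.68571%.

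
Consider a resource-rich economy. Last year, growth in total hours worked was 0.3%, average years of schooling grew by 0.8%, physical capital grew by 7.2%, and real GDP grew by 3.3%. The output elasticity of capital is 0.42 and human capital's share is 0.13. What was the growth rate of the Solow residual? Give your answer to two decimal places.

0.04%

Labor's share = 1 − 0.42 − 0.13 = 0.45.
Physical capital: 0.42 × 7.2 = 3.024 pp.
Average years of schooling: 0.13 × 0.8 = 0.104 pp.
Total hours worked: 0.45 × 0.3 = 0.135 pp.
TFP growth = 3.3 − 3.263 = 0.037%.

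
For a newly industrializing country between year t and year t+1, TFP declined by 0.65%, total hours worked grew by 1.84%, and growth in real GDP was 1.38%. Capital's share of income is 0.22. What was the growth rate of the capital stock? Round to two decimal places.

2.70%

Labor's share = 1 − 0.22 = 0.78.
gY = gA + 0.78×1.84 + 0.22×g.
0.22×g = 1.38 + 0.65 − 1.4352 = 0.5948.
g = 0.5948 / 0.22 = 2.7036%.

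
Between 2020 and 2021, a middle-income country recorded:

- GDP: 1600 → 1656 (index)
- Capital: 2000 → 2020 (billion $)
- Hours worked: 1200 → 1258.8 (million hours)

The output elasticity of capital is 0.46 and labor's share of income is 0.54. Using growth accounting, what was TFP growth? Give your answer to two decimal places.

GDP growth = (1656 − 1600) / 1600 = 3.5%.
Capital growth = (2020 − 2000) / 2000 = 1%.
Hours worked growth = (1258.8 − 1200) / 1200 = 4.9%.
Labor's share = 1 − 0.46 = 0.54.
Capital: 0.46 × 1 = 0.46 pp.
Hours worked: 0.54 × 4.9 = 2.646 pp.
TFP growth = 3.5 − 3.106 = 0.394%.

TFP growth was 0.39%.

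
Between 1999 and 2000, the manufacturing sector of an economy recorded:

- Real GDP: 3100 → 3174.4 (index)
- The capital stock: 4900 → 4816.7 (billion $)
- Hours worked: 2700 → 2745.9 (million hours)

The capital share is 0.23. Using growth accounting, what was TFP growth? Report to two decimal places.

Real GDP growth = (3174.4 − 3100) / 3100 = 2.4%.
The capital stock growth = (4816.7 − 4900) / 4900 = -1.7%.
Hours worked growth = (2745.9 − 2700) / 2700 = 1.7%.
Labor's share = 1 − 0.23 = 0.77.
The capital stock: 0.23 × (-1.7) = -0.391 pp.
Hours worked: 0.77 × 1.7 = 1.309 pp.
TFP growth = 2.4 − 0.918 = 1.482%.

1.48%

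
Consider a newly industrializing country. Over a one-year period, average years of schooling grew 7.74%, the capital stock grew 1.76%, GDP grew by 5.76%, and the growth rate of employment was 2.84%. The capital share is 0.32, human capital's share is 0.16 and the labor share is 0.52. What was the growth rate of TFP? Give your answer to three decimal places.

TFP growth was 2.482%.

Labor's share = 1 − 0.32 − 0.16 = 0.52.
The capital stock: 0.32 × 1.76 = 0.5632 pp.
Average years of schooling: 0.16 × 7.74 = 1.2384 pp.
Employment: 0.52 × 2.84 = 1.4768 pp.
TFP growth = 5.76 − 3.2784 = 2.4816%.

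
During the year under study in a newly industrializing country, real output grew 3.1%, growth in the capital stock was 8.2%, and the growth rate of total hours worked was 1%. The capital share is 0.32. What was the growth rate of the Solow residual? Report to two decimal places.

Labor's share = 1 − 0.32 = 0.68.
The capital stock: 0.32 × 8.2 = 2.624 pp.
Total hours worked: 0.68 × 1 = 0.68 pp.
TFP growth = 3.1 − 3.304 = -0.204%.

-0.20%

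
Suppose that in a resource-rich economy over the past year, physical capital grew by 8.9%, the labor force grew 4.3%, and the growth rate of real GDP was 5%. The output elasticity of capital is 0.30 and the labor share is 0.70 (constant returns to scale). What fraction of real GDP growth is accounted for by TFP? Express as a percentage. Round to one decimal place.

-13.6%

Labor's share = 1 − 0.3 = 0.7.
Physical capital: 0.3 × 8.9 = 2.67 pp.
The labor force: 0.7 × 4.3 = 3.01 pp.
TFP growth = 5 − 5.68 = -0.68%.
TFP share of growth = -0.68 / 5 × 100 = -13.6%.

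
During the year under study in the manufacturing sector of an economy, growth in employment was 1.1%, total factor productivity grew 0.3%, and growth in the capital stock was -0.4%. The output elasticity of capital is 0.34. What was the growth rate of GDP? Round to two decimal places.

0.89%

Labor's share = 1 − 0.34 = 0.66.
The capital stock: 0.34 × (-0.4) = -0.136 pp.
Employment: 0.66 × 1.1 = 0.726 pp.
Output growth = 0.3 + 0.59 = 0.89%.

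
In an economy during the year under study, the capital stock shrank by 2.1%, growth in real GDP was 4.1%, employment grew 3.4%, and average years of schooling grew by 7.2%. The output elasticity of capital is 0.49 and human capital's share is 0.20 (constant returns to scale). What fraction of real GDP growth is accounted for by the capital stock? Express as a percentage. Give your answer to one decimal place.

The capital stock accounted for -25.1% of growth.

The capital stock contributed 0.49 × (-2.1) = -1.029 pp.
Share of growth = -1.029 / 4.1 × 100 = -25.098%.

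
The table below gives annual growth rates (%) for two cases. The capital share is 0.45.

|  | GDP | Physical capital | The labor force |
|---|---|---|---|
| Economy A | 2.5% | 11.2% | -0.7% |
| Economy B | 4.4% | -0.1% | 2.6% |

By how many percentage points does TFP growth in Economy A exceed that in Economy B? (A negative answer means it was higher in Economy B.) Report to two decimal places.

Labor's share = 1 − 0.45 = 0.55.
Economy A: TFP = 2.5 − 5.04 + 0.385 = -2.155%.
Economy B: TFP = 4.4 + 0.045 − 1.43 = 3.015%.
Difference = -2.155 − (3.015) = -5.17 pp.

-5.17 percentage points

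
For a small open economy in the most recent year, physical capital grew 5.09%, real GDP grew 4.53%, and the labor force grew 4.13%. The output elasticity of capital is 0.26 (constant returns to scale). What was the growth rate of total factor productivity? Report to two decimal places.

0.15%

Labor's share = 1 − 0.26 = 0.74.
Physical capital: 0.26 × 5.09 = 1.3234 pp.
The labor force: 0.74 × 4.13 = 3.0562 pp.
TFP growth = 4.53 − 4.3796 = 0.1504%.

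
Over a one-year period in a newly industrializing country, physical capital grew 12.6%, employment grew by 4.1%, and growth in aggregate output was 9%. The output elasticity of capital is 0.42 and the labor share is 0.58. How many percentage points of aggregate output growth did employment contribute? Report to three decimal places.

Labor's share = 1 − 0.42 = 0.58.
Contribution = share × growth = 0.58 × 4.1 = 2.378 pp.

2.378 pp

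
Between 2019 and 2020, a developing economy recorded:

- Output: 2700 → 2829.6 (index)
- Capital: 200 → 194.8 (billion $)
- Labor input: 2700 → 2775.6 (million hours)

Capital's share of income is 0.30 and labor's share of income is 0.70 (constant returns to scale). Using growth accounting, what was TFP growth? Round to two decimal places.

3.62%

Output growth = (2829.6 − 2700) / 2700 = 4.8%.
Capital growth = (194.8 − 200) / 200 = -2.6%.
Labor input growth = (2775.6 − 2700) / 2700 = 2.8%.
Labor's share = 1 − 0.3 = 0.7.
Capital: 0.3 × (-2.6) = -0.78 pp.
Labor input: 0.7 × 2.8 = 1.96 pp.
TFP growth = 4.8 − 1.18 = 3.62%.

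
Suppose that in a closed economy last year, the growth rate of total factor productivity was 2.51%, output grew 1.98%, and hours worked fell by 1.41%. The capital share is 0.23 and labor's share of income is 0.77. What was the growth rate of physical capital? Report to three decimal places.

Labor's share = 1 − 0.23 = 0.77.
gY = gA + 0.77×(-1.41) + 0.23×g.
0.23×g = 1.98 − 2.51 + 1.0857 = 0.5557.
g = 0.5557 / 0.23 = 2.41609%.

2.416%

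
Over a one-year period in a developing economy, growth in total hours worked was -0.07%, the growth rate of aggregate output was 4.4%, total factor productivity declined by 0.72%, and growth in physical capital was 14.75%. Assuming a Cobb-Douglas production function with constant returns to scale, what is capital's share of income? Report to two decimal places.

0.35

gY = gA + α·gK + (1−α)·gL, so gY − gA − gL = α(gK − gL).
4.4 + 0.72 + 0.07 = α × (14.75 − (-0.07)).
5.19 = 14.82 α, so α = 0.3502.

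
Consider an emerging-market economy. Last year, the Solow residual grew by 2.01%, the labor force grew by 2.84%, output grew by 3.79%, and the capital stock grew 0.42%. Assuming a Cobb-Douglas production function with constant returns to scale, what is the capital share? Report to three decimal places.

The capital share is 0.438.

gY = gA + α·gK + (1−α)·gL, so gY − gA − gL = α(gK − gL).
3.79 − 2.01 − 2.84 = α × (0.42 − 2.84).
-1.06 = -2.42 α, so α = 0.43802.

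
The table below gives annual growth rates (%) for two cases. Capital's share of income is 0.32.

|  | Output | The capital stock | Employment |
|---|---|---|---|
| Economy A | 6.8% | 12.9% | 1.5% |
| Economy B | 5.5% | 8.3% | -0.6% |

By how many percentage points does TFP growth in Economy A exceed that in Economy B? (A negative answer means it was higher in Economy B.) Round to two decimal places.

-1.60 percentage points

Labor's share = 1 − 0.32 = 0.68.
Economy A: TFP = 6.8 − 4.128 − 1.02 = 1.652%.
Economy B: TFP = 5.5 − 2.656 + 0.408 = 3.252%.
Difference = 1.652 − (3.252) = -1.6 pp.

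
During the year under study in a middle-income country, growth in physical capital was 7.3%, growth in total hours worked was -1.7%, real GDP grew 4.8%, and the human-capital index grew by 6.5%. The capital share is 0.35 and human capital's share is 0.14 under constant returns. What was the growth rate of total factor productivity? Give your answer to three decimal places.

Total factor productivity growth was 2.202%.

Labor's share = 1 − 0.35 − 0.14 = 0.51.
Physical capital: 0.35 × 7.3 = 2.555 pp.
The human-capital index: 0.14 × 6.5 = 0.91 pp.
Total hours worked: 0.51 × (-1.7) = -0.867 pp.
TFP growth = 4.8 − 2.598 = 2.202%.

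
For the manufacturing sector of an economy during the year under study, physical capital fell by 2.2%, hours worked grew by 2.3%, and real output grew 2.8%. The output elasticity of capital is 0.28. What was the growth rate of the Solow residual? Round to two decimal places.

1.76%

Labor's share = 1 − 0.28 = 0.72.
Physical capital: 0.28 × (-2.2) = -0.616 pp.
Hours worked: 0.72 × 2.3 = 1.656 pp.
TFP growth = 2.8 − 1.04 = 1.76%.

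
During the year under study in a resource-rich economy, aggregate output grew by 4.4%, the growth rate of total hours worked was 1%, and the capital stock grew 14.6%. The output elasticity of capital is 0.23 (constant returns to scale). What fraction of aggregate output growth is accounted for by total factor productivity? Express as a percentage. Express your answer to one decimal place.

Labor's share = 1 − 0.23 = 0.77.
The capital stock: 0.23 × 14.6 = 3.358 pp.
Total hours worked: 0.77 × 1 = 0.77 pp.
TFP growth = 4.4 − 4.128 = 0.272%.
TFP share of growth = 0.272 / 4.4 × 100 = 6.182%.

6.2%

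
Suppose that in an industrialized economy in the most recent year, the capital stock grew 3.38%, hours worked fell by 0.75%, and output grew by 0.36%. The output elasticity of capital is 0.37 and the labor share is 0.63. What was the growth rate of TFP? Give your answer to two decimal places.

Labor's share = 1 − 0.37 = 0.63.
The capital stock: 0.37 × 3.38 = 1.2506 pp.
Hours worked: 0.63 × (-0.75) = -0.4725 pp.
TFP growth = 0.36 − 0.7781 = -0.4181%.

-0.42%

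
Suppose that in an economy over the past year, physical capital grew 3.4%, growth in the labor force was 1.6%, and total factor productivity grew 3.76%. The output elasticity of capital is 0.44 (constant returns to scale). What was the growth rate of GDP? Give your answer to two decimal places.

Labor's share = 1 − 0.44 = 0.56.
Physical capital: 0.44 × 3.4 = 1.496 pp.
The labor force: 0.56 × 1.6 = 0.896 pp.
Output growth = 3.76 + 2.392 = 6.152%.

6.15%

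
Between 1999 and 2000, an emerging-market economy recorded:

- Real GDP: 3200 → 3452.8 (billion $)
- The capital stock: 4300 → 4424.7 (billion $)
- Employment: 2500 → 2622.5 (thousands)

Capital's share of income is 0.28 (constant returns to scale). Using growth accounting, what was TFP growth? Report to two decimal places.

3.56%

Real GDP growth = (3452.8 − 3200) / 3200 = 7.9%.
The capital stock growth = (4424.7 − 4300) / 4300 = 2.9%.
Employment growth = (2622.5 − 2500) / 2500 = 4.9%.
Labor's share = 1 − 0.28 = 0.72.
The capital stock: 0.28 × 2.9 = 0.812 pp.
Employment: 0.72 × 4.9 = 3.528 pp.
TFP growth = 7.9 − 4.34 = 3.56%.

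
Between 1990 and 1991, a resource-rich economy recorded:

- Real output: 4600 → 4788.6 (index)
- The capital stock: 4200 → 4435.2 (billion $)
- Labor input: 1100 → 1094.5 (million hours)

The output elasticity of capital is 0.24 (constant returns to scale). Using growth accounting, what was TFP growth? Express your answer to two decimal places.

TFP growth was 3.14%.

Real output growth = (4788.6 − 4600) / 4600 = 4.1%.
The capital stock growth = (4435.2 − 4200) / 4200 = 5.6%.
Labor input growth = (1094.5 − 1100) / 1100 = -0.5%.
Labor's share = 1 − 0.24 = 0.76.
The capital stock: 0.24 × 5.6 = 1.344 pp.
Labor input: 0.76 × (-0.5) = -0.38 pp.
TFP growth = 4.1 − 0.964 = 3.136%.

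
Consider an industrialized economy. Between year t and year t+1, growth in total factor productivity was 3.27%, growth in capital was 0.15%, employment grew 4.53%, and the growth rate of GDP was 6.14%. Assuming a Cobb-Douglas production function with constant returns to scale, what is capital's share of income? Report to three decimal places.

α = 0.379

gY = gA + α·gK + (1−α)·gL, so gY − gA − gL = α(gK − gL).
6.14 − 3.27 − 4.53 = α × (0.15 − 4.53).
-1.66 = -4.38 α, so α = 0.379.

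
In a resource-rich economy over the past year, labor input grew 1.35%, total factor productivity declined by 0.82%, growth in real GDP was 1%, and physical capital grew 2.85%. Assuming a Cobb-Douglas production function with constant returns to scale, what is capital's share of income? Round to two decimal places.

gY = gA + α·gK + (1−α)·gL, so gY − gA − gL = α(gK − gL).
1 + 0.82 − 1.35 = α × (2.85 − 1.35).
0.47 = 1.5 α, so α = 0.3133.

α = 0.31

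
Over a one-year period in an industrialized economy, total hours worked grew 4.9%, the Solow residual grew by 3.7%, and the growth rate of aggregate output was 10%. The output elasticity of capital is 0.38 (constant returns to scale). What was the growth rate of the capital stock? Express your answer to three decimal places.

Labor's share = 1 − 0.38 = 0.62.
gY = gA + 0.62×4.9 + 0.38×g.
0.38×g = 10 − 3.7 − 3.038 = 3.262.
g = 3.262 / 0.38 = 8.58421%.

8.584%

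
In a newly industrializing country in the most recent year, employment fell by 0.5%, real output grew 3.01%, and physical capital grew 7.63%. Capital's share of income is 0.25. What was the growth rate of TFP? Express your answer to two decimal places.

Labor's share = 1 − 0.25 = 0.75.
Physical capital: 0.25 × 7.63 = 1.9075 pp.
Employment: 0.75 × (-0.5) = -0.375 pp.
TFP growth = 3.01 − 1.5325 = 1.4775%.

TFP growth was 1.48%.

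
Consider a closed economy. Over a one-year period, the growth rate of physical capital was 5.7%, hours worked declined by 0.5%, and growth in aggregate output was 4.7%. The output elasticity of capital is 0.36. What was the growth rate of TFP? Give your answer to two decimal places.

Labor's share = 1 − 0.36 = 0.64.
Physical capital: 0.36 × 5.7 = 2.052 pp.
Hours worked: 0.64 × (-0.5) = -0.32 pp.
TFP growth = 4.7 − 1.732 = 2.968%.

TFP grew 2.97%.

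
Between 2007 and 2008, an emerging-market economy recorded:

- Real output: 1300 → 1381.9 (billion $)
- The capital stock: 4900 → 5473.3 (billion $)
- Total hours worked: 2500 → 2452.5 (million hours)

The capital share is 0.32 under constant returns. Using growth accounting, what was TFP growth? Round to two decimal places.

TFP growth was 3.85%.

Real output growth = (1381.9 − 1300) / 1300 = 6.3%.
The capital stock growth = (5473.3 − 4900) / 4900 = 11.7%.
Total hours worked growth = (2452.5 − 2500) / 2500 = -1.9%.
Labor's share = 1 − 0.32 = 0.68.
The capital stock: 0.32 × 11.7 = 3.744 pp.
Total hours worked: 0.68 × (-1.9) = -1.292 pp.
TFP growth = 6.3 − 2.452 = 3.848%.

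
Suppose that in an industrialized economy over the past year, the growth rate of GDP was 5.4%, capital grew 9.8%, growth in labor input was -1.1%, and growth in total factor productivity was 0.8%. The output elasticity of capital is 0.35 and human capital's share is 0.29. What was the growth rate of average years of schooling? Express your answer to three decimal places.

5.400%

Labor's share = 1 − 0.35 − 0.29 = 0.36.
gY = gA + 0.35×9.8 + 0.36×(-1.1) + 0.29×g.
0.29×g = 5.4 − 0.8 − 3.034 = 1.566.
g = 1.566 / 0.29 = 5.4%.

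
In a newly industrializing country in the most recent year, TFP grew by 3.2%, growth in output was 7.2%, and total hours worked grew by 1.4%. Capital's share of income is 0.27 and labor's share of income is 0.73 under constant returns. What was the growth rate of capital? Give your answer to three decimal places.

11.030%

Labor's share = 1 − 0.27 = 0.73.
gY = gA + 0.73×1.4 + 0.27×g.
0.27×g = 7.2 − 3.2 − 1.022 = 2.978.
g = 2.978 / 0.27 = 11.02963%.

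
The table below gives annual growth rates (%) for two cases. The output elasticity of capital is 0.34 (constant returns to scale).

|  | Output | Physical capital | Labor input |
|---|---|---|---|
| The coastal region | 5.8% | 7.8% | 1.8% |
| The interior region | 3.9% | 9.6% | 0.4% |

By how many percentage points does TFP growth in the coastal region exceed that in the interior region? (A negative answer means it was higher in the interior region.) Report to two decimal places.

1.59 percentage points

Labor's share = 1 − 0.34 = 0.66.
The coastal region: TFP = 5.8 − 2.652 − 1.188 = 1.96%.
The interior region: TFP = 3.9 − 3.264 − 0.264 = 0.372%.
Difference = 1.96 − (0.372) = 1.588 pp.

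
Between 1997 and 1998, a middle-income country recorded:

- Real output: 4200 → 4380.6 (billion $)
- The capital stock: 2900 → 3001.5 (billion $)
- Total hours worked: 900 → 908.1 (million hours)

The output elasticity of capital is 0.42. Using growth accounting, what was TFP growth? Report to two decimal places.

2.31%

Real output growth = (4380.6 − 4200) / 4200 = 4.3%.
The capital stock growth = (3001.5 − 2900) / 2900 = 3.5%.
Total hours worked growth = (908.1 − 900) / 900 = 0.9%.
Labor's share = 1 − 0.42 = 0.58.
The capital stock: 0.42 × 3.5 = 1.47 pp.
Total hours worked: 0.58 × 0.9 = 0.522 pp.
TFP growth = 4.3 − 1.992 = 2.308%.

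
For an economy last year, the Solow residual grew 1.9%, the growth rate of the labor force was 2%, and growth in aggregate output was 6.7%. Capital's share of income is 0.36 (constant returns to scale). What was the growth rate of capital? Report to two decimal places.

Labor's share = 1 − 0.36 = 0.64.
gY = gA + 0.64×2 + 0.36×g.
0.36×g = 6.7 − 1.9 − 1.28 = 3.52.
g = 3.52 / 0.36 = 9.7778%.

Capital grew 9.78%.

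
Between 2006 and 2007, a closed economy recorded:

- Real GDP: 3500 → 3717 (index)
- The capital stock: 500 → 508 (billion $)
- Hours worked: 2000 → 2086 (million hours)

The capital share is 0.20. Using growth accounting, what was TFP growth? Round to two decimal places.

2.44%

Real GDP growth = (3717 − 3500) / 3500 = 6.2%.
The capital stock growth = (508 − 500) / 500 = 1.6%.
Hours worked growth = (2086 − 2000) / 2000 = 4.3%.
Labor's share = 1 − 0.2 = 0.8.
The capital stock: 0.2 × 1.6 = 0.32 pp.
Hours worked: 0.8 × 4.3 = 3.44 pp.
TFP growth = 6.2 − 3.76 = 2.44%.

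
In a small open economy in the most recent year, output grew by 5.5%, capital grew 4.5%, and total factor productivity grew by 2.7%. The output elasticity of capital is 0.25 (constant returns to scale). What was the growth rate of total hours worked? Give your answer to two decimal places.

Labor's share = 1 − 0.25 = 0.75.
gY = gA + 0.25×4.5 + 0.75×g.
0.75×g = 5.5 − 2.7 − 1.125 = 1.675.
g = 1.675 / 0.75 = 2.2333%.

2.23%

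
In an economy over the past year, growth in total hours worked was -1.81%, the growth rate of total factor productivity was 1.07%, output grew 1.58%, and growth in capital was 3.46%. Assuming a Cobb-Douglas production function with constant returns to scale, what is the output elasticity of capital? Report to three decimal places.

α = 0.440

gY = gA + α·gK + (1−α)·gL, so gY − gA − gL = α(gK − gL).
1.58 − 1.07 + 1.81 = α × (3.46 − (-1.81)).
2.32 = 5.27 α, so α = 0.44023.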